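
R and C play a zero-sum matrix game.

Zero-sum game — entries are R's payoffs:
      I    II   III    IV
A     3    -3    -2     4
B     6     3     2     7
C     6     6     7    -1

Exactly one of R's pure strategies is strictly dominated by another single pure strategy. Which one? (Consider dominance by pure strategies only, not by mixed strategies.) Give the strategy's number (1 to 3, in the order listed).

Compare A with B: 6 > 3, 3 > -3, 2 > -2, 7 > 4.
So B strictly dominates A for R; A is strictly dominated.

1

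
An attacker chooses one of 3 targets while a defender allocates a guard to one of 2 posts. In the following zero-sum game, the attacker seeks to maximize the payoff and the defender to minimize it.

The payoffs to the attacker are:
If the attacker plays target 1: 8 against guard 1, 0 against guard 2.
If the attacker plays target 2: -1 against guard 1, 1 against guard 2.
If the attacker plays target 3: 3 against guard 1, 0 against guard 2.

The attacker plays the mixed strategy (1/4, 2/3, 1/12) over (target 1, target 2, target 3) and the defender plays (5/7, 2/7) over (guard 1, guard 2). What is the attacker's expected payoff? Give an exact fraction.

37/28

Against (5/7, 2/7), each row's expected payoff is target 1: 40/7; target 2: -3/7; target 3: 15/7.
Taking the (1/4, 2/3, 1/12)-weighted average: (1/4)·(40/7) + (2/3)·(-3/7) + (1/12)·(15/7) = 37/28.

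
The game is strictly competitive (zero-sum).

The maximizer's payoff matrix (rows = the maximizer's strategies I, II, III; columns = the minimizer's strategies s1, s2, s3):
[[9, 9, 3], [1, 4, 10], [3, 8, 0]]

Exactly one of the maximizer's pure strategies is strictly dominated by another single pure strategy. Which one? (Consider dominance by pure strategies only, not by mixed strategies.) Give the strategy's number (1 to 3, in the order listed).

Compare III with I: 9 > 3, 9 > 8, 3 > 0.
So I strictly dominates III for the maximizer; III is strictly dominated.

3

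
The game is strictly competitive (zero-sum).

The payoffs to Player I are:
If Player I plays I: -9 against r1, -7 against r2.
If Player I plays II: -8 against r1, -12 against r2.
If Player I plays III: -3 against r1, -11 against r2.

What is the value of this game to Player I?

Row II is strictly dominated by row III, so Player I never plays it.
The remaining 2×2 game on (I, III) × (r1, r2) has no saddle point. Let Player I play I with probability p; indifference gives −9p − 3(1−p) = −7p − 11(1−p), so p = 4/5.
Similarly Player II's optimal q on r1 is 2/5, and the value is -9·(2/5) + (-7)·(3/5) = -39/5.

-39/5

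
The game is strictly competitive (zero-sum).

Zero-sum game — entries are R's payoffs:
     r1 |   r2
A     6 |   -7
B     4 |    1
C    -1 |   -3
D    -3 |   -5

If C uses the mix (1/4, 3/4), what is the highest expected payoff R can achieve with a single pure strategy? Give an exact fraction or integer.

A: (6)·(1/4) + (-7)·(3/4) = -15/4.
B: (4)·(1/4) + (1)·(3/4) = 7/4.
C: (-1)·(1/4) + (-3)·(3/4) = -5/2.
D: (-3)·(1/4) + (-5)·(3/4) = -9/2.
The best pure response is B with expected payoff 7/4.

7/4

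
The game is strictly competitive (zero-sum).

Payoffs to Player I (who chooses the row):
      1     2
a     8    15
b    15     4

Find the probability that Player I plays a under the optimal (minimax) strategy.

11/18

Row minima are 8 and 4, so Player I's maximin is 8; column maxima are 15 and 15, so Player II's minimax is 15. These differ, so the equilibrium is in mixed strategies.
Let Player I play a with probability p. Player II is indifferent when 8p + 15(1−p) = 15p + 4(1−p), giving p = 11/18.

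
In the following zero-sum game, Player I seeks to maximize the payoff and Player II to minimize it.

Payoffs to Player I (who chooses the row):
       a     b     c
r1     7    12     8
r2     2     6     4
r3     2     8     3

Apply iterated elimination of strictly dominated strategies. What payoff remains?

7

Column b is strictly dominated by a for Player II (7<12, 2<6, 2<8); eliminate b.
Row r3 is strictly dominated by row r1 (7>2, 8>3); eliminate r3.
Column c is strictly dominated by a for Player II (7<8, 2<4); eliminate c.
Row r2 is strictly dominated by row r1 (7>2); eliminate r2.
Only (r1, a) remains, with payoff 7.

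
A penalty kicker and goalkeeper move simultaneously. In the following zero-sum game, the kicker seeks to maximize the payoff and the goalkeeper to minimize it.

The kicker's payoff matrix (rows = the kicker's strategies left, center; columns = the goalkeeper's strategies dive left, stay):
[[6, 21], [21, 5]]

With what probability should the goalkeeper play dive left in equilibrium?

16/31

Row minima are 6 and 5, so the kicker's maximin is 6; column maxima are 21 and 21, so the goalkeeper's minimax is 21. These differ, so the equilibrium is in mixed strategies.
Let the goalkeeper play dive left with probability q. The kicker is indifferent when 6q + 21(1−q) = 21q + 5(1−q), giving q = 16/31.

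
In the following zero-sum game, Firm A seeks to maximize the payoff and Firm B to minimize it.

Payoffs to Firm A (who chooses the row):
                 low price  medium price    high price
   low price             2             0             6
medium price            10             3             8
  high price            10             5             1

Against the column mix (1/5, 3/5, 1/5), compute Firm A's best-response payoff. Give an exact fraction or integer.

low price: (2)·(1/5) + (0)·(3/5) + (6)·(1/5) = 8/5.
medium price: (10)·(1/5) + (3)·(3/5) + (8)·(1/5) = 27/5.
high price: (10)·(1/5) + (5)·(3/5) + (1)·(1/5) = 26/5.
The best pure response is medium price with expected payoff 27/5.

27/5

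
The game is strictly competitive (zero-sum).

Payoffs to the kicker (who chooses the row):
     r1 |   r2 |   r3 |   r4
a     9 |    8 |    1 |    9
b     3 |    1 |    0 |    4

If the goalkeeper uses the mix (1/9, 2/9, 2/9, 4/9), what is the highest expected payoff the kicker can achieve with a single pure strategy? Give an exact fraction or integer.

7

a: (9)·(1/9) + (8)·(2/9) + (1)·(2/9) + (9)·(4/9) = 7.
b: (3)·(1/9) + (1)·(2/9) + (0)·(2/9) + (4)·(4/9) = 7/3.
The best pure response is a with expected payoff 7.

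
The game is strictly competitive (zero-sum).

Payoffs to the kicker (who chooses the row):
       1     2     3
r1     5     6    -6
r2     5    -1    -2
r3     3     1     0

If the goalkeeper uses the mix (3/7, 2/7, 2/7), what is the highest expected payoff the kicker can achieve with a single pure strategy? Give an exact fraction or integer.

r1: (5)·(3/7) + (6)·(2/7) + (-6)·(2/7) = 15/7.
r2: (5)·(3/7) + (-1)·(2/7) + (-2)·(2/7) = 9/7.
r3: (3)·(3/7) + (1)·(2/7) + (0)·(2/7) = 11/7.
The best pure response is r1 with expected payoff 15/7.

15/7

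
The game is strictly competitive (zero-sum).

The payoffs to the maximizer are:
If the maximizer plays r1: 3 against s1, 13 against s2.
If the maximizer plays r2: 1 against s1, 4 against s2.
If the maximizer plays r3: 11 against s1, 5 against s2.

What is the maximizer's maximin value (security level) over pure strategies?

5

The worst-case payoff for each row is r1: 3, r2: 1, r3: 5.
The best of these is 5.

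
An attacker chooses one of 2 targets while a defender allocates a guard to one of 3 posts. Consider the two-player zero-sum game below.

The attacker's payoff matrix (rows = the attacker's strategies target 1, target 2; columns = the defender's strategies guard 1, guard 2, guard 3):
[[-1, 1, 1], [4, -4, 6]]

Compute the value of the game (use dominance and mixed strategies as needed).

0

Column guard 3 is strictly dominated by guard 1 for the defender (it gives the attacker more in every row).
The remaining 2×2 game on (target 1, target 2) × (guard 1, guard 2) has no saddle point. Let the attacker play target 1 with probability p; indifference gives −p + 4(1−p) = p − 4(1−p), so p = 4/5.
Similarly the defender's optimal q on guard 1 is 1/2, and the value is -1·(1/2) + (1)·(1/2) = 0.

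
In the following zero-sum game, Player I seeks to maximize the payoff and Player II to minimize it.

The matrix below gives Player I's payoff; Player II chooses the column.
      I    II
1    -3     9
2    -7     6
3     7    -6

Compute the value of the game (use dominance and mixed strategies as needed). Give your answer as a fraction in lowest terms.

Row 2 is strictly dominated by row 1, so Player I never plays it.
The remaining 2×2 game on (1, 3) × (I, II) has no saddle point. Let Player I play 1 with probability p; indifference gives −3p + 7(1−p) = 9p − 6(1−p), so p = 13/25.
Similarly Player II's optimal q on I is 3/5, and the value is -3·(3/5) + (9)·(2/5) = 9/5.

9/5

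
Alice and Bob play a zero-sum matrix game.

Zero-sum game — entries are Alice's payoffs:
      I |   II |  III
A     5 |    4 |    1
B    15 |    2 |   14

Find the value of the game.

18/5

Column I is strictly dominated by III for Bob (it gives Alice more in every row).
The remaining 2×2 game on (A, B) × (II, III) has no saddle point. Let Alice play A with probability p; indifference gives 4p + 2(1−p) = p + 14(1−p), so p = 4/5.
Similarly Bob's optimal q on II is 13/15, and the value is 4·(13/15) + (1)·(2/15) = 18/5.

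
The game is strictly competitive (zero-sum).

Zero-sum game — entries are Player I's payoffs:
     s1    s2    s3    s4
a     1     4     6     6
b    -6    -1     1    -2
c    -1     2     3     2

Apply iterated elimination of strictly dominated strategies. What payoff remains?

Column s2 is strictly dominated by s1 for Player II (1<4, -6<-1, -1<2); eliminate s2.
Row b is strictly dominated by row a (1>-6, 6>1, 6>-2); eliminate b.
Column s4 is strictly dominated by s1 for Player II (1<6, -1<2); eliminate s4.
Row c is strictly dominated by row a (1>-1, 6>3); eliminate c.
Column s3 is strictly dominated by s1 for Player II (1<6); eliminate s3.
Only (a, s1) remains, with payoff 1.

1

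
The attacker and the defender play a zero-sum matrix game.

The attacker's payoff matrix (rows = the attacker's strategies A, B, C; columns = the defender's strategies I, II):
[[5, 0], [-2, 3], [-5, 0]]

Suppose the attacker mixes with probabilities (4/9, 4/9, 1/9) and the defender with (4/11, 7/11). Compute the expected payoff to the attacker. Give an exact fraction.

Against (4/11, 7/11), each row's expected payoff is A: 20/11; B: 13/11; C: -20/11.
Taking the (4/9, 4/9, 1/9)-weighted average: (4/9)·(20/11) + (4/9)·(13/11) + (1/9)·(-20/11) = 112/99.

112/99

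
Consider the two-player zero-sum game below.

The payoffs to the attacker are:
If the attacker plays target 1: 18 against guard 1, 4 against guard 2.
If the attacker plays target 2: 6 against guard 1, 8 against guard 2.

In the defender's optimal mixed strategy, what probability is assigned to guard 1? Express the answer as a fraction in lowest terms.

1/4

Row minima are 4 and 6, so the attacker's maximin is 6; column maxima are 18 and 8, so the defender's minimax is 8. These differ, so the equilibrium is in mixed strategies.
Let the defender play guard 1 with probability q. The attacker is indifferent when 18q + 4(1−q) = 6q + 8(1−q), giving q = 1/4.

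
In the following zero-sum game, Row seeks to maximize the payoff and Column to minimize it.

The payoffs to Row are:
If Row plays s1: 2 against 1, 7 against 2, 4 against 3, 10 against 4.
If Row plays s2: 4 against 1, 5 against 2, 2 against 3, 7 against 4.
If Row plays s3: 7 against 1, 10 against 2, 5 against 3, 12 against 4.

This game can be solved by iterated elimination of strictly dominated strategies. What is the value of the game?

5

Row s2 is strictly dominated by row s3 (7>4, 10>5, 5>2, 12>7); eliminate s2.
Row s1 is strictly dominated by row s3 (7>2, 10>7, 5>4, 12>10); eliminate s1.
Column 4 is strictly dominated by 1 for Column (7<12); eliminate 4.
Column 1 is strictly dominated by 3 for Column (5<7); eliminate 1.
Column 2 is strictly dominated by 3 for Column (5<10); eliminate 2.
Only (s3, 3) remains, with payoff 5.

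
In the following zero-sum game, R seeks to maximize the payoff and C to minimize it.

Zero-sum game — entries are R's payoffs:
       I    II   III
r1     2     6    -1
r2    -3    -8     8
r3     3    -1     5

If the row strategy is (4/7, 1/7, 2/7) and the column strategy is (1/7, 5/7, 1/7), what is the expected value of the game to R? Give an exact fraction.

95/49

Against (1/7, 5/7, 1/7), each row's expected payoff is r1: 31/7; r2: -5; r3: 3/7.
Taking the (4/7, 1/7, 2/7)-weighted average: (4/7)·(31/7) + (1/7)·(-5) + (2/7)·(3/7) = 95/49.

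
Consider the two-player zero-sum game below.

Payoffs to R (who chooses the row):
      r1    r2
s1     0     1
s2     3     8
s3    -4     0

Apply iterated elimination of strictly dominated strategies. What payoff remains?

3

Column r2 is strictly dominated by r1 for C (0<1, 3<8, -4<0); eliminate r2.
Row s3 is strictly dominated by row s1 (0>-4); eliminate s3.
Row s1 is strictly dominated by row s2 (3>0); eliminate s1.
Only (s2, r1) remains, with payoff 3.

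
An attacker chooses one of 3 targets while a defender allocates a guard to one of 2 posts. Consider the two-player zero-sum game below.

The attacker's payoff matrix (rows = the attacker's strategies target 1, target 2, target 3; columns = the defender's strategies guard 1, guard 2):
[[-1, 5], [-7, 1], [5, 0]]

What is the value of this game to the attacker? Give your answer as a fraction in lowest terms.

Row target 2 is strictly dominated by row target 1, so the attacker never plays it.
The remaining 2×2 game on (target 1, target 3) × (guard 1, guard 2) has no saddle point. Let the attacker play target 1 with probability p; indifference gives −p + 5(1−p) = 5p, so p = 5/11.
Similarly the defender's optimal q on guard 1 is 5/11, and the value is -1·(5/11) + (5)·(6/11) = 25/11.

25/11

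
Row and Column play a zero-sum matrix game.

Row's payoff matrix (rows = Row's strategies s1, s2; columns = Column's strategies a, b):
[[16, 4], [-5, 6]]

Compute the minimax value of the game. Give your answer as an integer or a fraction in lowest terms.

116/23

Row minima are 4 and -5, so Row's maximin is 4; column maxima are 16 and 6, so Column's minimax is 6. These differ, so the equilibrium is in mixed strategies.
Let Row play s1 with probability p. Column is indifferent when 16p − 5(1−p) = 4p + 6(1−p), giving p = 11/23.
Let Column play a with probability q. Row is indifferent when 16q + 4(1−q) = −5q + 6(1−q), giving q = 2/23.
The value is 16·(2/23) + (4)·(21/23) = 116/23.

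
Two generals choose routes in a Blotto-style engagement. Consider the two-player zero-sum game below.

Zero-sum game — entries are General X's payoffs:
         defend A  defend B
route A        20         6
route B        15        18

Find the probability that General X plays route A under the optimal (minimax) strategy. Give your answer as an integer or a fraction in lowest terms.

Row minima are 6 and 15, so General X's maximin is 15; column maxima are 20 and 18, so General Y's minimax is 18. These differ, so the equilibrium is in mixed strategies.
Let General X play route A with probability p. General Y is indifferent when 20p + 15(1−p) = 6p + 18(1−p), giving p = 3/17.

3/17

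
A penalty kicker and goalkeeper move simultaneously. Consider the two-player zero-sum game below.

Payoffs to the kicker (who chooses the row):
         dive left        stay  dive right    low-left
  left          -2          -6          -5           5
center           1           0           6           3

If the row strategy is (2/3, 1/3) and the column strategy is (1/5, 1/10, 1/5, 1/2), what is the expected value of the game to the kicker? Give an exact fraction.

Against (1/5, 1/10, 1/5, 1/2), each row's expected payoff is left: 1/2; center: 29/10.
Taking the (2/3, 1/3)-weighted average: (2/3)·(1/2) + (1/3)·(29/10) = 13/10.

13/10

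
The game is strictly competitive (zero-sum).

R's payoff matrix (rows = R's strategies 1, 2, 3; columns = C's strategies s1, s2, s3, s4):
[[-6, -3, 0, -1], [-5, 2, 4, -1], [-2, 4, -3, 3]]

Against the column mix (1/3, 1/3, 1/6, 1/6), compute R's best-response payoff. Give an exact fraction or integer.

1: (-6)·(1/3) + (-3)·(1/3) + (0)·(1/6) + (-1)·(1/6) = -19/6.
2: (-5)·(1/3) + (2)·(1/3) + (4)·(1/6) + (-1)·(1/6) = -1/2.
3: (-2)·(1/3) + (4)·(1/3) + (-3)·(1/6) + (3)·(1/6) = 2/3.
The best pure response is 3 with expected payoff 2/3.

2/3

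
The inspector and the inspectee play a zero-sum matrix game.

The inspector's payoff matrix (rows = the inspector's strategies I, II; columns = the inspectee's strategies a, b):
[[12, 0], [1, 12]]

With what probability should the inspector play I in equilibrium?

11/23

Row minima are 0 and 1, so the inspector's maximin is 1; column maxima are 12 and 12, so the inspectee's minimax is 12. These differ, so the equilibrium is in mixed strategies.
Let the inspector play I with probability p. The inspectee is indifferent when 12p + (1−p) = 12(1−p), giving p = 11/23.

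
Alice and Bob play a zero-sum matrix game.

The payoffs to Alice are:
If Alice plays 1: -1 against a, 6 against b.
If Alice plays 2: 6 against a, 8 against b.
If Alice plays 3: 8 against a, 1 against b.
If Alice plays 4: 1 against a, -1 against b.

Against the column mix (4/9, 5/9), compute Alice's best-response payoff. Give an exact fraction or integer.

64/9

1: (-1)·(4/9) + (6)·(5/9) = 26/9.
2: (6)·(4/9) + (8)·(5/9) = 64/9.
3: (8)·(4/9) + (1)·(5/9) = 37/9.
4: (1)·(4/9) + (-1)·(5/9) = -1/9.
The best pure response is 2 with expected payoff 64/9.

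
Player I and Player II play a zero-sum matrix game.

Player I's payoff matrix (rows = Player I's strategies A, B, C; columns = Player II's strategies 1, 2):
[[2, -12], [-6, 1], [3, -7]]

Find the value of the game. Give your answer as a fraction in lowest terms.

-39/17

Row A is strictly dominated by row C, so Player I never plays it.
The remaining 2×2 game on (B, C) × (1, 2) has no saddle point. Let Player I play B with probability p; indifference gives −6p + 3(1−p) = p − 7(1−p), so p = 10/17.
Similarly Player II's optimal q on 1 is 8/17, and the value is -6·(8/17) + (1)·(9/17) = -39/17.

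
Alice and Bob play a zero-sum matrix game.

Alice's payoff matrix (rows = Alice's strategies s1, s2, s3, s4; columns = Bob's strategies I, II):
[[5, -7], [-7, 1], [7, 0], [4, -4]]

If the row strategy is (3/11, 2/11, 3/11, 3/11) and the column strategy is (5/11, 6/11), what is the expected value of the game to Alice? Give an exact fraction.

Against (5/11, 6/11), each row's expected payoff is s1: -17/11; s2: -29/11; s3: 35/11; s4: -4/11.
Taking the (3/11, 2/11, 3/11, 3/11)-weighted average: (3/11)·(-17/11) + (2/11)·(-29/11) + (3/11)·(35/11) + (3/11)·(-4/11) = -16/121.

-16/121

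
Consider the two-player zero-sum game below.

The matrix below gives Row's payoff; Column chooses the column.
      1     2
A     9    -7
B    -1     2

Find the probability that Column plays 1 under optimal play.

9/19

Row minima are -7 and -1, so Row's maximin is -1; column maxima are 9 and 2, so Column's minimax is 2. These differ, so the equilibrium is in mixed strategies.
Let Column play 1 with probability q. Row is indifferent when 9q − 7(1−q) = −q + 2(1−q), giving q = 9/19.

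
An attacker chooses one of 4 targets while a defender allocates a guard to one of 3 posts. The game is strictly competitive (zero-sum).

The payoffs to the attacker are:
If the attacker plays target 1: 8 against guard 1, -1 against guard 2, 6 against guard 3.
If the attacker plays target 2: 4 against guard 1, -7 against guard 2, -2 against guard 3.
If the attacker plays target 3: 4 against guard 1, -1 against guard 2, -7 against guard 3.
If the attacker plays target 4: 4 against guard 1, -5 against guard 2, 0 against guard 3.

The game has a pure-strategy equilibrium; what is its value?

Row minima: -1, -7, -7, -5 → the attacker's maximin is -1.
Column maxima: 8, -1, 6 → the defender's minimax is -1.
They coincide at (target 1, guard 2), so the value is -1.

-1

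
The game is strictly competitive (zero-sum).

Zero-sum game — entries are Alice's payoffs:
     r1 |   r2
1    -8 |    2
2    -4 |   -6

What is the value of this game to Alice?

Row minima are -8 and -6, so Alice's maximin is -6; column maxima are -4 and 2, so Bob's minimax is -4. These differ, so the equilibrium is in mixed strategies.
Let Alice play 1 with probability p. Bob is indifferent when −8p − 4(1−p) = 2p − 6(1−p), giving p = 1/6.
Let Bob play r1 with probability q. Alice is indifferent when −8q + 2(1−q) = −4q − 6(1−q), giving q = 2/3.
The value is -8·(2/3) + (2)·(1/3) = -14/3.

-14/3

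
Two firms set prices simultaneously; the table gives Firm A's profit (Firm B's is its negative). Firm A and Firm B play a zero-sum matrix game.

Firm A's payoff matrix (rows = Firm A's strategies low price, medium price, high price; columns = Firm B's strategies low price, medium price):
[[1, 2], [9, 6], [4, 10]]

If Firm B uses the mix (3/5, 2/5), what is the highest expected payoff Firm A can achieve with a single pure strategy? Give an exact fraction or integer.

low price: (1)·(3/5) + (2)·(2/5) = 7/5.
medium price: (9)·(3/5) + (6)·(2/5) = 39/5.
high price: (4)·(3/5) + (10)·(2/5) = 32/5.
The best pure response is medium price with expected payoff 39/5.

39/5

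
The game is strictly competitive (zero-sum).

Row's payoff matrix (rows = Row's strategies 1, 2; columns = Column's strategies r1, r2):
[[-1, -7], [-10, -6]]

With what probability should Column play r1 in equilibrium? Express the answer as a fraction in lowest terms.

Row minima are -7 and -10, so Row's maximin is -7; column maxima are -1 and -6, so Column's minimax is -6. These differ, so the equilibrium is in mixed strategies.
Let Column play r1 with probability q. Row is indifferent when −q − 7(1−q) = −10q − 6(1−q), giving q = 1/10.

1/10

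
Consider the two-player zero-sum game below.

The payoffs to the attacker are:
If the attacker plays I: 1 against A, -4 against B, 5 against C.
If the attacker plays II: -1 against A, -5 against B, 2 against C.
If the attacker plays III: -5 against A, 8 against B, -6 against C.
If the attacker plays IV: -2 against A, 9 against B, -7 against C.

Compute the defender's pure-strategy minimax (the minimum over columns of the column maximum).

The worst case (largest entry) in each column is A: 1, B: 9, C: 5.
The best (smallest) of these is 1.

1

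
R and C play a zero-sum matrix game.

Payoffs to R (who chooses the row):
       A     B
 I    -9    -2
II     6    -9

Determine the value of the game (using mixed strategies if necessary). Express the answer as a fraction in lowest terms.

Row minima are -9 and -9, so R's maximin is -9; column maxima are 6 and -2, so C's minimax is -2. These differ, so the equilibrium is in mixed strategies.
Let R play I with probability p. C is indifferent when −9p + 6(1−p) = −2p − 9(1−p), giving p = 15/22.
Let C play A with probability q. R is indifferent when −9q − 2(1−q) = 6q − 9(1−q), giving q = 7/22.
The value is -9·(7/22) + (-2)·(15/22) = -93/22.

-93/22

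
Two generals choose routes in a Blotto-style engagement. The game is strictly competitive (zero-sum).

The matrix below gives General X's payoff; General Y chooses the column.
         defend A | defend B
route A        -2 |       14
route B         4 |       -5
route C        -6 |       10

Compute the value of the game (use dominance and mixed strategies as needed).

46/25

Row route C is strictly dominated by row route A, so General X never plays it.
The remaining 2×2 game on (route A, route B) × (defend A, defend B) has no saddle point. Let General X play route A with probability p; indifference gives −2p + 4(1−p) = 14p − 5(1−p), so p = 9/25.
Similarly General Y's optimal q on defend A is 19/25, and the value is -2·(19/25) + (14)·(6/25) = 46/25.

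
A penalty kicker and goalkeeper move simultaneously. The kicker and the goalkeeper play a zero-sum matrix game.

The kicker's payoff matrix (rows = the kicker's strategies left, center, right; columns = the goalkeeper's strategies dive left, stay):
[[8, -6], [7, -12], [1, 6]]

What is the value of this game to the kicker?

54/19

Row center is strictly dominated by row left, so the kicker never plays it.
The remaining 2×2 game on (left, right) × (dive left, stay) has no saddle point. Let the kicker play left with probability p; indifference gives 8p + (1−p) = −6p + 6(1−p), so p = 5/19.
Similarly the goalkeeper's optimal q on dive left is 12/19, and the value is 8·(12/19) + (-6)·(7/19) = 54/19.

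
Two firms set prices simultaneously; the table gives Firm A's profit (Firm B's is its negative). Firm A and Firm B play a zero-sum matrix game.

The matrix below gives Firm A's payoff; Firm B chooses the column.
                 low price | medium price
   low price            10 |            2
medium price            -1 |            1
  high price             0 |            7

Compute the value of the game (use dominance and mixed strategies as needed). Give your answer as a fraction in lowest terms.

14/3

Row medium price is strictly dominated by row high price, so Firm A never plays it.
The remaining 2×2 game on (low price, high price) × (low price, medium price) has no saddle point. Let Firm A play low price with probability p; indifference gives 10p = 2p + 7(1−p), so p = 7/15.
Similarly Firm B's optimal q on low price is 1/3, and the value is 10·(1/3) + (2)·(2/3) = 14/3.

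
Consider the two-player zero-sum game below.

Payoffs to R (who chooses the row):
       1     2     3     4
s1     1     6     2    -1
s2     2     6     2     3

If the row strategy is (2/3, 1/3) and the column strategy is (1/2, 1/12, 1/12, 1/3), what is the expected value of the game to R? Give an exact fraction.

13/9

Against (1/2, 1/12, 1/12, 1/3), each row's expected payoff is s1: 5/6; s2: 8/3.
Taking the (2/3, 1/3)-weighted average: (2/3)·(5/6) + (1/3)·(8/3) = 13/9.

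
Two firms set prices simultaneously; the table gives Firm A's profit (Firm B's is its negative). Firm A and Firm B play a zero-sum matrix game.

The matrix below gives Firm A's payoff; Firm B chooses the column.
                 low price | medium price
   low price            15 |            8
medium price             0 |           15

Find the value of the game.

225/22

Row minima are 8 and 0, so Firm A's maximin is 8; column maxima are 15 and 15, so Firm B's minimax is 15. These differ, so the equilibrium is in mixed strategies.
Let Firm A play low price with probability p. Firm B is indifferent when 15p = 8p + 15(1−p), giving p = 15/22.
Let Firm B play low price with probability q. Firm A is indifferent when 15q + 8(1−q) = 15(1−q), giving q = 7/22.
The value is 15·(7/22) + (8)·(15/22) = 225/22.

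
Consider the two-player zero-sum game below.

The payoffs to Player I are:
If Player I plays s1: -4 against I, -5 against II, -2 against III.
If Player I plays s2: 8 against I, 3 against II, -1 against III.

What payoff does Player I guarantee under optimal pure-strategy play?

Row minima: -5, -1 → Player I's maximin is -1.
Column maxima: 8, 3, -1 → Player II's minimax is -1.
They coincide at (s2, III), so the value is -1.

-1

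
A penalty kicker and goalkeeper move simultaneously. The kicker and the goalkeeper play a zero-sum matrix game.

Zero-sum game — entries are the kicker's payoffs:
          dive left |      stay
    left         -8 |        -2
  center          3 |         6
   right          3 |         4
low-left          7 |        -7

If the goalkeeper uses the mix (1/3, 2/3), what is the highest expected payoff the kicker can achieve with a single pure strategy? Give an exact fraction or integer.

left: (-8)·(1/3) + (-2)·(2/3) = -4.
center: (3)·(1/3) + (6)·(2/3) = 5.
right: (3)·(1/3) + (4)·(2/3) = 11/3.
low-left: (7)·(1/3) + (-7)·(2/3) = -7/3.
The best pure response is center with expected payoff 5.

5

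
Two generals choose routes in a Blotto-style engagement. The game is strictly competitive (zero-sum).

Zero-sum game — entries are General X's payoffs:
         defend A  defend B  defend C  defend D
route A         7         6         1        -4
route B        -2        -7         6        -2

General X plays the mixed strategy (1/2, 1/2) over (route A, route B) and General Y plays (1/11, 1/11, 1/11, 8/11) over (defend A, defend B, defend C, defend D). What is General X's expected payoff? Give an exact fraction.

-37/22

Against (1/11, 1/11, 1/11, 8/11), each row's expected payoff is route A: -18/11; route B: -19/11.
Taking the (1/2, 1/2)-weighted average: (1/2)·(-18/11) + (1/2)·(-19/11) = -37/22.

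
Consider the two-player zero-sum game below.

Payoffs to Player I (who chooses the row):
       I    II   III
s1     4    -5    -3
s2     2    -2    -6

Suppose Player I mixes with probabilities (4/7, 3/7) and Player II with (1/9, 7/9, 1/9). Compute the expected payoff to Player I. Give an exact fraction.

-190/63

Against (1/9, 7/9, 1/9), each row's expected payoff is s1: -34/9; s2: -2.
Taking the (4/7, 3/7)-weighted average: (4/7)·(-34/9) + (3/7)·(-2) = -190/63.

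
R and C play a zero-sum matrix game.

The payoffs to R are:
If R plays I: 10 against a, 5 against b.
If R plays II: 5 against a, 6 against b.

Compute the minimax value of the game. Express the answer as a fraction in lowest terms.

35/6

Row minima are 5 and 5, so R's maximin is 5; column maxima are 10 and 6, so C's minimax is 6. These differ, so the equilibrium is in mixed strategies.
Let R play I with probability p. C is indifferent when 10p + 5(1−p) = 5p + 6(1−p), giving p = 1/6.
Let C play a with probability q. R is indifferent when 10q + 5(1−q) = 5q + 6(1−q), giving q = 1/6.
The value is 10·(1/6) + (5)·(5/6) = 35/6.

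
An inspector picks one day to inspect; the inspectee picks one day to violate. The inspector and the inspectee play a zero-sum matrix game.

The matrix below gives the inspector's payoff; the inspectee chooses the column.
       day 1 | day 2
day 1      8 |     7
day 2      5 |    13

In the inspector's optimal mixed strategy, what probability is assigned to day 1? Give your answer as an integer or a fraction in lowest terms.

Row minima are 7 and 5, so the inspector's maximin is 7; column maxima are 8 and 13, so the inspectee's minimax is 8. These differ, so the equilibrium is in mixed strategies.
Let the inspector play day 1 with probability p. The inspectee is indifferent when 8p + 5(1−p) = 7p + 13(1−p), giving p = 8/9.

8/9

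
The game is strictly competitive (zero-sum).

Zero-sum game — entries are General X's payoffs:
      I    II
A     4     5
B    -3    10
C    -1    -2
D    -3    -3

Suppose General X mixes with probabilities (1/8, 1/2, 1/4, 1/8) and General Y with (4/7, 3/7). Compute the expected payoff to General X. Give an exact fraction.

Against (4/7, 3/7), each row's expected payoff is A: 31/7; B: 18/7; C: -10/7; D: -3.
Taking the (1/8, 1/2, 1/4, 1/8)-weighted average: (1/8)·(31/7) + (1/2)·(18/7) + (1/4)·(-10/7) + (1/8)·(-3) = 31/28.

31/28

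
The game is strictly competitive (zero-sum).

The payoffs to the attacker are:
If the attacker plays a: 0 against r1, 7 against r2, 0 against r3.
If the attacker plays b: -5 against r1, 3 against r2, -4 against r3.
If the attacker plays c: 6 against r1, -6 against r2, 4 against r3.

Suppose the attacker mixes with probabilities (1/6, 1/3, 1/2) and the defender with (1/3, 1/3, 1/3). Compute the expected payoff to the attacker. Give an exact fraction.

Against (1/3, 1/3, 1/3), each row's expected payoff is a: 7/3; b: -2; c: 4/3.
Taking the (1/6, 1/3, 1/2)-weighted average: (1/6)·(7/3) + (1/3)·(-2) + (1/2)·(4/3) = 7/18.

7/18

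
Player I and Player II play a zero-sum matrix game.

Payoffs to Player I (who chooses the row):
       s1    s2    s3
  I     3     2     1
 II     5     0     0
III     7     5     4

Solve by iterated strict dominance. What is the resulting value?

Column s1 is strictly dominated by s2 for Player II (2<3, 0<5, 5<7); eliminate s1.
Row I is strictly dominated by row III (5>2, 4>1); eliminate I.
Row II is strictly dominated by row III (5>0, 4>0); eliminate II.
Column s2 is strictly dominated by s3 for Player II (4<5); eliminate s2.
Only (III, s3) remains, with payoff 4.

4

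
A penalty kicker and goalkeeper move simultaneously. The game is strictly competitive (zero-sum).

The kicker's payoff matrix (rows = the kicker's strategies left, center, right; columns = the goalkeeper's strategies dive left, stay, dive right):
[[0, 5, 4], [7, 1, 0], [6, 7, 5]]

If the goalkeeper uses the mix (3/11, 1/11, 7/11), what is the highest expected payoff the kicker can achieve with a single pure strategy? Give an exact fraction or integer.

60/11

left: (0)·(3/11) + (5)·(1/11) + (4)·(7/11) = 3.
center: (7)·(3/11) + (1)·(1/11) + (0)·(7/11) = 2.
right: (6)·(3/11) + (7)·(1/11) + (5)·(7/11) = 60/11.
The best pure response is right with expected payoff 60/11.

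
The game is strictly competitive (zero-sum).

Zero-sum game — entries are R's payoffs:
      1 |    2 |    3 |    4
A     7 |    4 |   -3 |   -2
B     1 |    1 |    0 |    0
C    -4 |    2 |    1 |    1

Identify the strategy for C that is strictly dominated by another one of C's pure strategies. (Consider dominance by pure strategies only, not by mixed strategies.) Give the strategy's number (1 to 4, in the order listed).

2

C prefers columns that give R less. Compare 2 with 3: -3 < 4, 0 < 1, 1 < 2.
So 3 strictly dominates 2 for C; 2 is strictly dominated.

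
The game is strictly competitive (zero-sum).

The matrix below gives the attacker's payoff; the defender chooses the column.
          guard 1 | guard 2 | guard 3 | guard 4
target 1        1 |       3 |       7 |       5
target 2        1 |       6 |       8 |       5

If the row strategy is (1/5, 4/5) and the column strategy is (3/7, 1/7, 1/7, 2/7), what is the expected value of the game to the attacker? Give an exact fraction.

Against (3/7, 1/7, 1/7, 2/7), each row's expected payoff is target 1: 23/7; target 2: 27/7.
Taking the (1/5, 4/5)-weighted average: (1/5)·(23/7) + (4/5)·(27/7) = 131/35.

131/35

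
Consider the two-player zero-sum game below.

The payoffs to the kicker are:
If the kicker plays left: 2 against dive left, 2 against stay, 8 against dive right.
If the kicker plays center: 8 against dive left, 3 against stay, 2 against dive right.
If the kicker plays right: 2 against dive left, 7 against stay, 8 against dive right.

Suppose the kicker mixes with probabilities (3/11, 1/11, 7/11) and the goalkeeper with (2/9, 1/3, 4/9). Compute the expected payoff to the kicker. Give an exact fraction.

Against (2/9, 1/3, 4/9), each row's expected payoff is left: 14/3; center: 11/3; right: 19/3.
Taking the (3/11, 1/11, 7/11)-weighted average: (3/11)·(14/3) + (1/11)·(11/3) + (7/11)·(19/3) = 62/11.

62/11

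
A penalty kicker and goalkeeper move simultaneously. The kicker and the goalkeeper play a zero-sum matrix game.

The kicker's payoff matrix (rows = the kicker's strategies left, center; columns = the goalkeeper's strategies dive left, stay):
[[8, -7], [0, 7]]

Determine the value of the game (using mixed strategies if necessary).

Row minima are -7 and 0, so the kicker's maximin is 0; column maxima are 8 and 7, so the goalkeeper's minimax is 7. These differ, so the equilibrium is in mixed strategies.
Let the kicker play left with probability p. The goalkeeper is indifferent when 8p = −7p + 7(1−p), giving p = 7/22.
Let the goalkeeper play dive left with probability q. The kicker is indifferent when 8q − 7(1−q) = 7(1−q), giving q = 7/11.
The value is 8·(7/11) + (-7)·(4/11) = 28/11.

28/11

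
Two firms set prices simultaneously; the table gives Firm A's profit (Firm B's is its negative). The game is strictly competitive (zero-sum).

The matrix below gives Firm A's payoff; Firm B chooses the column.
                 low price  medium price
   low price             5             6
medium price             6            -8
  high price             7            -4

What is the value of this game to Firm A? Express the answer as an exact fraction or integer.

Row medium price is strictly dominated by row high price, so Firm A never plays it.
The remaining 2×2 game on (low price, high price) × (low price, medium price) has no saddle point. Let Firm A play low price with probability p; indifference gives 5p + 7(1−p) = 6p − 4(1−p), so p = 11/12.
Similarly Firm B's optimal q on low price is 5/6, and the value is 5·(5/6) + (6)·(1/6) = 31/6.

31/6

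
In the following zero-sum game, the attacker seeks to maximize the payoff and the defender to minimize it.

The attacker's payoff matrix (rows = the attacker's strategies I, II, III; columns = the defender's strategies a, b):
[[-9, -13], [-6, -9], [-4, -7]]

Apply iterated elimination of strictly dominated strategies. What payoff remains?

Column a is strictly dominated by b for the defender (-13<-9, -9<-6, -7<-4); eliminate a.
Row II is strictly dominated by row III (-7>-9); eliminate II.
Row I is strictly dominated by row III (-7>-13); eliminate I.
Only (III, b) remains, with payoff -7.

-7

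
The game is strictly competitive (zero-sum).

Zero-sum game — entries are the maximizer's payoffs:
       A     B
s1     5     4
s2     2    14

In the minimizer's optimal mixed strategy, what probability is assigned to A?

Row minima are 4 and 2, so the maximizer's maximin is 4; column maxima are 5 and 14, so the minimizer's minimax is 5. These differ, so the equilibrium is in mixed strategies.
Let the minimizer play A with probability q. The maximizer is indifferent when 5q + 4(1−q) = 2q + 14(1−q), giving q = 10/13.

10/13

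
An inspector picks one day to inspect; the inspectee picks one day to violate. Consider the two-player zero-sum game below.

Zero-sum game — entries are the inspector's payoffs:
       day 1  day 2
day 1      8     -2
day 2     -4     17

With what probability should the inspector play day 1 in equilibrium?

21/31

Row minima are -2 and -4, so the inspector's maximin is -2; column maxima are 8 and 17, so the inspectee's minimax is 8. These differ, so the equilibrium is in mixed strategies.
Let the inspector play day 1 with probability p. The inspectee is indifferent when 8p − 4(1−p) = −2p + 17(1−p), giving p = 21/31.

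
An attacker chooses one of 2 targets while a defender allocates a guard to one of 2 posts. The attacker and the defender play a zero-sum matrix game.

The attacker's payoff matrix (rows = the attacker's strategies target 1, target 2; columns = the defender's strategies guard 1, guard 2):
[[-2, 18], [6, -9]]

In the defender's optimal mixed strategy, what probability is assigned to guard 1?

Row minima are -2 and -9, so the attacker's maximin is -2; column maxima are 6 and 18, so the defender's minimax is 6. These differ, so the equilibrium is in mixed strategies.
Let the defender play guard 1 with probability q. The attacker is indifferent when −2q + 18(1−q) = 6q − 9(1−q), giving q = 27/35.

27/35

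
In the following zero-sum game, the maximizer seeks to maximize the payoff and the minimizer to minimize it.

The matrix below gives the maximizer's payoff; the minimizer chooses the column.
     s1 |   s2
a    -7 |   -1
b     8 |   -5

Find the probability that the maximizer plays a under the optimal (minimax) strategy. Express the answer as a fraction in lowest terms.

13/19

Row minima are -7 and -5, so the maximizer's maximin is -5; column maxima are 8 and -1, so the minimizer's minimax is -1. These differ, so the equilibrium is in mixed strategies.
Let the maximizer play a with probability p. The minimizer is indifferent when −7p + 8(1−p) = −p − 5(1−p), giving p = 13/19.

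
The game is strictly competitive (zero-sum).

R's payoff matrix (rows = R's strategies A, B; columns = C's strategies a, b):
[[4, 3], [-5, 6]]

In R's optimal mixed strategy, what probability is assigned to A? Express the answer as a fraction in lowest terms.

11/12

Row minima are 3 and -5, so R's maximin is 3; column maxima are 4 and 6, so C's minimax is 4. These differ, so the equilibrium is in mixed strategies.
Let R play A with probability p. C is indifferent when 4p − 5(1−p) = 3p + 6(1−p), giving p = 11/12.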